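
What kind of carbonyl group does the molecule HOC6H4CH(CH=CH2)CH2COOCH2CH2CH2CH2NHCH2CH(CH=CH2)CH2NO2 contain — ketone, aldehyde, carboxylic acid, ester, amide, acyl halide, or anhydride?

ester

The carbonyl is in the CH2COOCH2 segment: –C(=O)–O–C with C on the carbonyl side → ester.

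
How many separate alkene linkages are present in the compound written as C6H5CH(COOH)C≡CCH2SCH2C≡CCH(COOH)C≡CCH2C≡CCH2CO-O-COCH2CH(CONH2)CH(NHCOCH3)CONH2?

Working along the chain:
  C6H5: C6H5– phenyl ring → arene.
  CH(COOH): pendant –COOH: carbonyl C bonded to C and –OH → carboxylic acid.
  C≡C: C≡C triple bond → alkyne.
  CH2SCH2: C–S–C linkage → sulfide (thioether).
  C≡C: C≡C triple bond → alkyne.
  CH(COOH): pendant –COOH: carbonyl C bonded to C and –OH → carboxylic acid.
  C≡C: C≡C triple bond → alkyne.
  C≡C: C≡C triple bond → alkyne.
  CH2CO-O-COCH2: two acyl groups sharing one oxygen, –C(=O)–O–C(=O)– → anhydride.
  CH(CONH2): pendant –CONH2: carbonyl C bonded to C and N → amide.
  CH(NHCOCH3): pendant –NHC(=O)CH3: N bonded to a carbonyl → amide (not amine).
  CONH2: –C(=O)NH2: carbonyl C bonded to C and to N → amide (the N is not a separate amine).
No segment is a alkene: C6H5 is arene, not alkene; C≡C is alkyne, not alkene; C≡C is alkyne, not alkene. → 0.

0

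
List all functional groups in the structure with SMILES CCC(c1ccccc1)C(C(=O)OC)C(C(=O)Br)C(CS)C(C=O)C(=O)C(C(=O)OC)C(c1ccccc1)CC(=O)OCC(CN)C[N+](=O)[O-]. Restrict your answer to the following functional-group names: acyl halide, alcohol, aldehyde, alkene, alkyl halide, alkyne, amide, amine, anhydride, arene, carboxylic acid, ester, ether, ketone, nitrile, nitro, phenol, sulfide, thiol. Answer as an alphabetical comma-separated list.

pendant –C6H5: benzene ring → arene.
pendant –COOCH3: carbonyl C bonded to C and –OCH3 → ester.
pendant –C(=O)X: carbonyl C bonded to C and halogen → acyl halide.
pendant –CH2SH → thiol.
pendant –CHO: carbonyl C bonded to C and H → aldehyde.
–C(=O)– with carbon on both sides → ketone.
pendant –COOCH3: carbonyl C bonded to C and –OCH3 → ester.
pendant –C6H5: benzene ring → arene.
–C(=O)–O–C with C on the carbonyl side → ester.
pendant –CH2NH2: N on sp³ C, no adjacent C=O → amine.
–NO2 on carbon → nitro group.

acyl halide, aldehyde, amine, arene, ester, ketone, nitro, thiol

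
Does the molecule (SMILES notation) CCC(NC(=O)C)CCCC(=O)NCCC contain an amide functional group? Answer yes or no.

yes

pendant –NHC(=O)CH3: N bonded to a carbonyl → amide (not amine).
–C(=O)–N– linkage → amide (the N is not an amine).
The CH(NHCOCH3) segment supplies the amide: pendant –NHC(=O)CH3: N bonded to a carbonyl → amide (not amine).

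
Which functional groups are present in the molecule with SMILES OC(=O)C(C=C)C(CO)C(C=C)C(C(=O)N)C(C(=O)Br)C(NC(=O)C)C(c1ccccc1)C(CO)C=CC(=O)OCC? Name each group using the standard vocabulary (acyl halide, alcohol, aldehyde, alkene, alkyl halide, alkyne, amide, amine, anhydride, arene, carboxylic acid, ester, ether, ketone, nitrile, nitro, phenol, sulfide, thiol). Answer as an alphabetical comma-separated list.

–COOH: carbonyl C bonded to –OH and C → carboxylic acid (the –OH is not a separate alcohol).
pendant –CH=CH2: C=C double bond → alkene.
pendant –CH2OH on an sp³ backbone C → alcohol.
pendant –CH=CH2: C=C double bond → alkene.
pendant –CONH2: carbonyl C bonded to C and N → amide.
pendant –C(=O)X: carbonyl C bonded to C and halogen → acyl halide.
pendant –NHC(=O)CH3: N bonded to a carbonyl → amide (not amine).
pendant –C6H5: benzene ring → arene.
pendant –CH2OH on an sp³ backbone C → alcohol.
C=C double bond → alkene.
–C(=O)OCH2CH3: carbonyl C bonded to C and to –OEt → ester.

acyl halide, alcohol, alkene, amide, arene, carboxylic acid, ester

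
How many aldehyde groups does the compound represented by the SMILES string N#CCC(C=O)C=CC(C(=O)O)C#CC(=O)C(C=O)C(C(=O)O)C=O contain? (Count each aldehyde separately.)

3

Reading the structure from left to right:
  N≡C: N≡C–: carbon triple-bonded to nitrogen → nitrile.
  CH(CHO): pendant –CHO: carbonyl C bonded to C and H → aldehyde.
  CH=CH: C=C double bond → alkene.
  CH(COOH): pendant –COOH: carbonyl C bonded to C and –OH → carboxylic acid.
  C≡C: C≡C triple bond → alkyne.
  CO: –C(=O)– with carbon on both sides → ketone.
  CH(CHO): pendant –CHO: carbonyl C bonded to C and H → aldehyde.
  CH(COOH): pendant –COOH: carbonyl C bonded to C and –OH → carboxylic acid.
  CHO: terminal –CHO: carbonyl C bonded to H and C → aldehyde.
Aldehyde appears at: CH(CHO), CH(CHO), CHO → 3.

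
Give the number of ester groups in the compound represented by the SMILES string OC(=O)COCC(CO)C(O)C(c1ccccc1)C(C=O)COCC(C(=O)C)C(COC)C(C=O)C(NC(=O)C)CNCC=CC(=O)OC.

–COOH: carbonyl C bonded to –OH and C → carboxylic acid (the –OH is not a separate alcohol).
C–O–C with sp³ carbons on both sides and no adjacent C=O → ether.
pendant –CH2OH on an sp³ backbone C → alcohol.
–OH on an sp³ carbon → alcohol (secondary).
pendant –C6H5: benzene ring → arene.
pendant –CHO: carbonyl C bonded to C and H → aldehyde.
C–O–C with sp³ carbons on both sides and no adjacent C=O → ether.
pendant –COCH3: carbonyl C bonded to two carbons → ketone.
pendant –CH2OCH3: C–O–C linkage → ether.
pendant –CHO: carbonyl C bonded to C and H → aldehyde.
pendant –NHC(=O)CH3: N bonded to a carbonyl → amide (not amine).
C–N–C with sp³ carbons and no adjacent C=O → amine (secondary).
C=C double bond → alkene.
–C(=O)OCH3: carbonyl C bonded to C and to –OCH3 → ester (not ketone + ether).
Ester appears at: COOCH3 → 1.

1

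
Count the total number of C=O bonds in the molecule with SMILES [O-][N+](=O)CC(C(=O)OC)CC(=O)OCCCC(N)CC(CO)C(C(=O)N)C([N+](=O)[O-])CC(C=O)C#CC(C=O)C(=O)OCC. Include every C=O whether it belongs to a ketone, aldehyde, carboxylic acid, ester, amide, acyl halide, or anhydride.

CH(COOCH3): ester, 1 C=O (running total 1).
CH2COOCH2: ester, 1 C=O (running total 2).
CH(CONH2): amide, 1 C=O (running total 3).
CH(CHO): aldehyde, 1 C=O (running total 4).
CH(CHO): aldehyde, 1 C=O (running total 5).
COOCH2CH3: ester, 1 C=O (running total 6).

6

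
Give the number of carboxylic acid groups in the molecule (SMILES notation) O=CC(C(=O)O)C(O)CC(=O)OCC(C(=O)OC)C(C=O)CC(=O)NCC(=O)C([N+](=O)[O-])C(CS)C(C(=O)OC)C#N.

1

Reading the structure from left to right:
  OHC: terminal –CHO: carbonyl C bonded to H and C → aldehyde.
  CH(COOH): pendant –COOH: carbonyl C bonded to C and –OH → carboxylic acid.
  CH(OH): –OH on an sp³ carbon → alcohol (secondary).
  CH2COOCH2: –C(=O)–O–C with C on the carbonyl side → ester.
  CH(COOCH3): pendant –COOCH3: carbonyl C bonded to C and –OCH3 → ester.
  CH(CHO): pendant –CHO: carbonyl C bonded to C and H → aldehyde.
  CH2CONHCH2: –C(=O)–N– linkage → amide (the N is not an amine).
  CO: –C(=O)– with carbon on both sides → ketone.
  CH(NO2): –NO2 on an sp³ carbon → nitro (the N=O is not a carbonyl).
  CH(CH2SH): pendant –CH2SH → thiol.
  CH(COOCH3): pendant –COOCH3: carbonyl C bonded to C and –OCH3 → ester.
  CN: –C≡N: carbon triple-bonded to nitrogen → nitrile.
Carboxylic acid appears at: CH(COOH) → 1.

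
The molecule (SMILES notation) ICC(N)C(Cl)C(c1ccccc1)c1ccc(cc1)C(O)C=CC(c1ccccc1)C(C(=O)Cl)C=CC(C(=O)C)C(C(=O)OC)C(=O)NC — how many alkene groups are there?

2

Taking each segment in turn:
  ICH2: halogen on an sp³ carbon → alkyl halide.
  CH(NH2): –NH2 on an sp³ carbon with no adjacent C=O → amine.
  CH(Cl): halogen on an sp³ carbon → alkyl halide.
  CH(C6H5): pendant –C6H5: benzene ring → arene.
  C6H4: para-disubstituted benzene ring → arene.
  CH(OH): –OH on an sp³ carbon → alcohol (secondary).
  CH=CH: C=C double bond → alkene.
  CH(C6H5): pendant –C6H5: benzene ring → arene.
  CH(COCl): pendant –C(=O)X: carbonyl C bonded to C and halogen → acyl halide.
  CH=CH: C=C double bond → alkene.
  CH(COCH3): pendant –COCH3: carbonyl C bonded to two carbons → ketone.
  CH(COOCH3): pendant –COOCH3: carbonyl C bonded to C and –OCH3 → ester.
  CONHCH3: –C(=O)NHCH3: carbonyl C bonded to C and to N → amide (the N is not an amine).
Alkene appears at: CH=CH, CH=CH → 2.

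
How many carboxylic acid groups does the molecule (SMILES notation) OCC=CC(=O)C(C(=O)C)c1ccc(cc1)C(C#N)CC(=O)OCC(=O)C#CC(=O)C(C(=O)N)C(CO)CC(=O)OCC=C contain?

HO– on an sp³ carbon → alcohol.
C=C double bond → alkene.
–C(=O)– with carbon on both sides → ketone.
pendant –COCH3: carbonyl C bonded to two carbons → ketone.
para-disubstituted benzene ring → arene.
pendant –C≡N: nitrile.
–C(=O)–O–C with C on the carbonyl side → ester.
–C(=O)– with carbon on both sides → ketone.
C≡C triple bond → alkyne.
–C(=O)– with carbon on both sides → ketone.
pendant –CONH2: carbonyl C bonded to C and N → amide.
pendant –CH2OH on an sp³ backbone C → alcohol.
–C(=O)–O–C with C on the carbonyl side → ester.
C=C double bond → alkene.
No segment is a carboxylic acid: HOCH2 is alcohol, not carboxylic acid; CH2COOCH2 is ester, not carboxylic acid; CH(CONH2) is amide, not carboxylic acid. → 0.

0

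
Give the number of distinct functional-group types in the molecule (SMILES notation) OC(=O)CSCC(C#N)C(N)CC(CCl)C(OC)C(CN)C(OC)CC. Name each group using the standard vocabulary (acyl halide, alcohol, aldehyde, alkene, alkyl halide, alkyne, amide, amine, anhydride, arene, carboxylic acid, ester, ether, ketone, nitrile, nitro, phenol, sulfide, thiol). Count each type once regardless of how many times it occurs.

6

Reading the structure from left to right:
  HOOC: –COOH: carbonyl C bonded to –OH and C → carboxylic acid (the –OH is not a separate alcohol).
  CH2SCH2: C–S–C linkage → sulfide (thioether).
  CH(CN): pendant –C≡N: nitrile.
  CH(NH2): –NH2 on an sp³ carbon with no adjacent C=O → amine.
  CH(CH2Cl): pendant –CH2X: halogen on sp³ carbon → alkyl halide.
  CH(OCH3): pendant –OCH3: C–O–C with sp³ C, no adjacent C=O → ether.
  CH(CH2NH2): pendant –CH2NH2: N on sp³ C, no adjacent C=O → amine.
  CH(OCH3): pendant –OCH3: C–O–C with sp³ C, no adjacent C=O → ether.
Distinct types present: alkyl halide, amine, carboxylic acid, ether, nitrile, sulfide.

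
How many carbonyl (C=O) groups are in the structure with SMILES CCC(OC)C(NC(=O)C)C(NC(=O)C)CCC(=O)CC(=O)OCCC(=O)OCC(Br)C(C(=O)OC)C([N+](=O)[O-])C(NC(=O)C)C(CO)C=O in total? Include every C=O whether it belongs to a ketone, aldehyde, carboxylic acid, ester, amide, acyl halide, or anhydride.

CH(NHCOCH3): amide, 1 C=O (running total 1).
CH(NHCOCH3): amide, 1 C=O (running total 2).
CO: ketone, 1 C=O (running total 3).
CH2COOCH2: ester, 1 C=O (running total 4).
CH2COOCH2: ester, 1 C=O (running total 5).
CH(COOCH3): ester, 1 C=O (running total 6).
CH(NHCOCH3): amide, 1 C=O (running total 7).
CHO: aldehyde, 1 C=O (running total 8).

8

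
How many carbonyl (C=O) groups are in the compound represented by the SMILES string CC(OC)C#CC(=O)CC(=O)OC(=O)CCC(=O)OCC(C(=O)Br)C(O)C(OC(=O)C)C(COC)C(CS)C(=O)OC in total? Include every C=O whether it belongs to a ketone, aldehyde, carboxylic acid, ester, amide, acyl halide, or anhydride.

CO: ketone, 1 C=O (running total 1).
CH2CO-O-COCH2: anhydride, 2 C=O (running total 3).
CH2COOCH2: ester, 1 C=O (running total 4).
CH(COBr): acyl halide, 1 C=O (running total 5).
CH(OCOCH3): ester, 1 C=O (running total 6).
COOCH3: ester, 1 C=O (running total 7).

7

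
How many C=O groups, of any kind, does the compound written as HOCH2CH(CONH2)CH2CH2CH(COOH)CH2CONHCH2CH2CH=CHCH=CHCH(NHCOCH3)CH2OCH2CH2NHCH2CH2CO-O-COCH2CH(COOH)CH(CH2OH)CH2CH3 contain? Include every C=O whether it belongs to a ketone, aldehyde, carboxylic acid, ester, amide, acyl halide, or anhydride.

CH(CONH2): amide, 1 C=O (running total 1).
CH(COOH): carboxylic acid, 1 C=O (running total 2).
CH2CONHCH2: amide, 1 C=O (running total 3).
CH(NHCOCH3): amide, 1 C=O (running total 4).
CH2CO-O-COCH2: anhydride, 2 C=O (running total 6).
CH(COOH): carboxylic acid, 1 C=O (running total 7).

7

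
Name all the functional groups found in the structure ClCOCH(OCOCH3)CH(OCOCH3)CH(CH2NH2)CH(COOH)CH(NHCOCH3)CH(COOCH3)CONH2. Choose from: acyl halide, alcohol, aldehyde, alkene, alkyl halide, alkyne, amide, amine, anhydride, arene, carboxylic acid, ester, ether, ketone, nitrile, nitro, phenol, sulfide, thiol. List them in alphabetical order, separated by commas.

acyl halide, amide, amine, carboxylic acid, ester

–C(=O)Cl: carbonyl C bonded to C and to a halogen → acyl halide (not alkyl halide).
pendant –OC(=O)CH3: an acyloxy group → ester.
pendant –OC(=O)CH3: an acyloxy group → ester.
pendant –CH2NH2: N on sp³ C, no adjacent C=O → amine.
pendant –COOH: carbonyl C bonded to C and –OH → carboxylic acid.
pendant –NHC(=O)CH3: N bonded to a carbonyl → amide (not amine).
pendant –COOCH3: carbonyl C bonded to C and –OCH3 → ester.
–C(=O)NH2: carbonyl C bonded to C and to N → amide (the N is not a separate amine).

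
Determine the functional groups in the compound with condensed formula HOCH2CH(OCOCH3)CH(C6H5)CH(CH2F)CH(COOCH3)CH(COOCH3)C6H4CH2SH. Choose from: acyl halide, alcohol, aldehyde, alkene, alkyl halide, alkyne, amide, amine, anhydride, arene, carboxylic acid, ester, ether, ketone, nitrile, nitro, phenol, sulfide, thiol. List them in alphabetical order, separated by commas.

HO– on an sp³ carbon → alcohol.
pendant –OC(=O)CH3: an acyloxy group → ester.
pendant –C6H5: benzene ring → arene.
pendant –CH2X: halogen on sp³ carbon → alkyl halide.
pendant –COOCH3: carbonyl C bonded to C and –OCH3 → ester.
pendant –COOCH3: carbonyl C bonded to C and –OCH3 → ester.
para-disubstituted benzene ring → arene.
–SH on an sp³ carbon → thiol.

alcohol, alkyl halide, arene, ester, thiol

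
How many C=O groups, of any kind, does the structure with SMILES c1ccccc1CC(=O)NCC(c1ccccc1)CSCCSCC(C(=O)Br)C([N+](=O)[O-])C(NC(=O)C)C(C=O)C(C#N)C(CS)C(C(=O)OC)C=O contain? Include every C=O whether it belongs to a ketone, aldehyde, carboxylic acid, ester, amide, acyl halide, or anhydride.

CH2CONHCH2: amide, 1 C=O (running total 1).
CH(COBr): acyl halide, 1 C=O (running total 2).
CH(NHCOCH3): amide, 1 C=O (running total 3).
CH(CHO): aldehyde, 1 C=O (running total 4).
CH(COOCH3): ester, 1 C=O (running total 5).
CHO: aldehyde, 1 C=O (running total 6).

6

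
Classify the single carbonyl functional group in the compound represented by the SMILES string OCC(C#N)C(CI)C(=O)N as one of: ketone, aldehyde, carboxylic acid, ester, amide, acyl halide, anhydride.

amide

The carbonyl is in the CONH2 segment: –C(=O)NH2: carbonyl C bonded to C and to N → amide (the N is not a separate amine).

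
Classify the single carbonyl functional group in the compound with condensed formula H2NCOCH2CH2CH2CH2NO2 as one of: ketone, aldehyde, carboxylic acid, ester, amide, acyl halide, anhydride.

amide

The carbonyl is in the H2NCO segment: –C(=O)NH2: carbonyl C bonded to C and to N → amide (the N is not a separate amine).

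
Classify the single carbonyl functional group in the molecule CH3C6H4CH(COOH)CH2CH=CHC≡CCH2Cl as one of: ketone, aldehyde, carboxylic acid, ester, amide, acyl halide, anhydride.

carboxylic acid

The carbonyl is in the CH(COOH) segment: pendant –COOH: carbonyl C bonded to C and –OH → carboxylic acid.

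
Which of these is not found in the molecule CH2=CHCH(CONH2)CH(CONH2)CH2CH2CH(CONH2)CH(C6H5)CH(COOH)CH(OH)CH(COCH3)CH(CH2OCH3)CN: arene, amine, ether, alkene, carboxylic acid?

amine

alkene: present (CH2=CH — C=C double bond → alkene).
carboxylic acid: present (CH(COOH) — pendant –COOH: carbonyl C bonded to C and –OH → carboxylic acid).
arene: present (CH(C6H5) — pendant –C6H5: benzene ring → arene).
ether: present (CH(CH2OCH3) — pendant –CH2OCH3: C–O–C linkage → ether).
amine: absent. In CH(CONH2), the nitrogen is bonded directly to a carbonyl carbon, making it part of an amide, not a free amine.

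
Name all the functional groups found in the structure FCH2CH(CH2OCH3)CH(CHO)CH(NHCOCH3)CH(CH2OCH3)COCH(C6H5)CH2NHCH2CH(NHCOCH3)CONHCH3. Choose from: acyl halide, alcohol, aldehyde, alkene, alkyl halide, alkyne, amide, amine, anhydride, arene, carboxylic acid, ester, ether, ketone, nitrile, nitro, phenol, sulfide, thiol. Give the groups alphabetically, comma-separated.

aldehyde, alkyl halide, amide, amine, arene, ether, ketone

Reading the structure from left to right:
  FCH2: halogen on an sp³ carbon → alkyl halide.
  CH(CH2OCH3): pendant –CH2OCH3: C–O–C linkage → ether.
  CH(CHO): pendant –CHO: carbonyl C bonded to C and H → aldehyde.
  CH(NHCOCH3): pendant –NHC(=O)CH3: N bonded to a carbonyl → amide (not amine).
  CH(CH2OCH3): pendant –CH2OCH3: C–O–C linkage → ether.
  CO: –C(=O)– with carbon on both sides → ketone.
  CH(C6H5): pendant –C6H5: benzene ring → arene.
  CH2NHCH2: C–N–C with sp³ carbons and no adjacent C=O → amine (secondary).
  CH(NHCOCH3): pendant –NHC(=O)CH3: N bonded to a carbonyl → amide (not amine).
  CONHCH3: –C(=O)NHCH3: carbonyl C bonded to C and to N → amide (the N is not an amine).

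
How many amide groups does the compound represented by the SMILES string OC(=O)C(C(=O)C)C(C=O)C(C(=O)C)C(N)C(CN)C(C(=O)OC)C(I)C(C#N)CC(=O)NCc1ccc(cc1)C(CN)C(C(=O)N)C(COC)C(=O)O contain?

Taking each segment in turn:
  HOOC: –COOH: carbonyl C bonded to –OH and C → carboxylic acid (the –OH is not a separate alcohol).
  CH(COCH3): pendant –COCH3: carbonyl C bonded to two carbons → ketone.
  CH(CHO): pendant –CHO: carbonyl C bonded to C and H → aldehyde.
  CH(COCH3): pendant –COCH3: carbonyl C bonded to two carbons → ketone.
  CH(NH2): –NH2 on an sp³ carbon with no adjacent C=O → amine.
  CH(CH2NH2): pendant –CH2NH2: N on sp³ C, no adjacent C=O → amine.
  CH(COOCH3): pendant –COOCH3: carbonyl C bonded to C and –OCH3 → ester.
  CH(I): halogen on an sp³ carbon → alkyl halide.
  CH(CN): pendant –C≡N: nitrile.
  CH2CONHCH2: –C(=O)–N– linkage → amide (the N is not an amine).
  C6H4: para-disubstituted benzene ring → arene.
  CH(CH2NH2): pendant –CH2NH2: N on sp³ C, no adjacent C=O → amine.
  CH(CONH2): pendant –CONH2: carbonyl C bonded to C and N → amide.
  CH(CH2OCH3): pendant –CH2OCH3: C–O–C linkage → ether.
  COOH: –COOH: carbonyl C bonded to –OH and C → carboxylic acid (the –OH is not a separate alcohol).
Amide appears at: CH2CONHCH2, CH(CONH2) → 2.

2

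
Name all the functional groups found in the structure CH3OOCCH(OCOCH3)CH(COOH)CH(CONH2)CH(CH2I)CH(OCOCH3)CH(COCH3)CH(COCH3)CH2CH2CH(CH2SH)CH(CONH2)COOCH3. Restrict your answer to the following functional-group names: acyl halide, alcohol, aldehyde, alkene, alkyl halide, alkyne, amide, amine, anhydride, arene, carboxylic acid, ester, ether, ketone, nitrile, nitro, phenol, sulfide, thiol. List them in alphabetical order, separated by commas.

alkyl halide, amide, carboxylic acid, ester, ketone, thiol

CH3O–C(=O)–: carbonyl C bonded to C and to –OCH3 → ester (not ketone + ether).
pendant –OC(=O)CH3: an acyloxy group → ester.
pendant –COOH: carbonyl C bonded to C and –OH → carboxylic acid.
pendant –CONH2: carbonyl C bonded to C and N → amide.
pendant –CH2X: halogen on sp³ carbon → alkyl halide.
pendant –OC(=O)CH3: an acyloxy group → ester.
pendant –COCH3: carbonyl C bonded to two carbons → ketone.
pendant –COCH3: carbonyl C bonded to two carbons → ketone.
pendant –CH2SH → thiol.
pendant –CONH2: carbonyl C bonded to C and N → amide.
–C(=O)OCH3: carbonyl C bonded to C and to –OCH3 → ester (not ketone + ether).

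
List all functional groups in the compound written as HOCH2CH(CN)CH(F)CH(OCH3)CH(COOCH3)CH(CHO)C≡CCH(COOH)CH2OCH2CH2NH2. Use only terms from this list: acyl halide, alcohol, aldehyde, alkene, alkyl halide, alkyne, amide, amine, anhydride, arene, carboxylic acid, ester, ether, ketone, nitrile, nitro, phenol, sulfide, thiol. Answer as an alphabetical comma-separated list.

Working along the chain:
  HOCH2: HO– on an sp³ carbon → alcohol.
  CH(CN): pendant –C≡N: nitrile.
  CH(F): halogen on an sp³ carbon → alkyl halide.
  CH(OCH3): pendant –OCH3: C–O–C with sp³ C, no adjacent C=O → ether.
  CH(COOCH3): pendant –COOCH3: carbonyl C bonded to C and –OCH3 → ester.
  CH(CHO): pendant –CHO: carbonyl C bonded to C and H → aldehyde.
  C≡C: C≡C triple bond → alkyne.
  CH(COOH): pendant –COOH: carbonyl C bonded to C and –OH → carboxylic acid.
  CH2OCH2: C–O–C with sp³ carbons on both sides and no adjacent C=O → ether.
  CH2NH2: –NH2 on an sp³ carbon with no adjacent C=O → amine.

alcohol, aldehyde, alkyl halide, alkyne, amine, carboxylic acid, ester, ether, nitrile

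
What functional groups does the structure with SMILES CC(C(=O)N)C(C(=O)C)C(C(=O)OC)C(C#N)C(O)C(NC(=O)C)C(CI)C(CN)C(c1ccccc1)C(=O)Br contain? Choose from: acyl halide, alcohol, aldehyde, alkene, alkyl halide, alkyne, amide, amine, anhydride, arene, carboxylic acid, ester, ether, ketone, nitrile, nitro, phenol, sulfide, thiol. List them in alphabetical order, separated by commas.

acyl halide, alcohol, alkyl halide, amide, amine, arene, ester, ketone, nitrile

Reading the structure from left to right:
  CH(CONH2): pendant –CONH2: carbonyl C bonded to C and N → amide.
  CH(COCH3): pendant –COCH3: carbonyl C bonded to two carbons → ketone.
  CH(COOCH3): pendant –COOCH3: carbonyl C bonded to C and –OCH3 → ester.
  CH(CN): pendant –C≡N: nitrile.
  CH(OH): –OH on an sp³ carbon → alcohol (secondary).
  CH(NHCOCH3): pendant –NHC(=O)CH3: N bonded to a carbonyl → amide (not amine).
  CH(CH2I): pendant –CH2X: halogen on sp³ carbon → alkyl halide.
  CH(CH2NH2): pendant –CH2NH2: N on sp³ C, no adjacent C=O → amine.
  CH(C6H5): pendant –C6H5: benzene ring → arene.
  COBr: –C(=O)Br: carbonyl C bonded to C and to a halogen → acyl halide (not alkyl halide).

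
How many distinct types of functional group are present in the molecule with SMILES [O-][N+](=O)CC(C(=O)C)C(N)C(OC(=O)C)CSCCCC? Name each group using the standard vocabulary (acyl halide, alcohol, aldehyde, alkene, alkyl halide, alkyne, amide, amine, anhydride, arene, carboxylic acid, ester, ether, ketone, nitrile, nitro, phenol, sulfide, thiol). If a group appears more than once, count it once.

–NO2 on carbon → nitro group.
pendant –COCH3: carbonyl C bonded to two carbons → ketone.
–NH2 on an sp³ carbon with no adjacent C=O → amine.
pendant –OC(=O)CH3: an acyloxy group → ester.
C–S–C linkage → sulfide (thioether).
Distinct types present: amine, ester, ketone, nitro, sulfide.

5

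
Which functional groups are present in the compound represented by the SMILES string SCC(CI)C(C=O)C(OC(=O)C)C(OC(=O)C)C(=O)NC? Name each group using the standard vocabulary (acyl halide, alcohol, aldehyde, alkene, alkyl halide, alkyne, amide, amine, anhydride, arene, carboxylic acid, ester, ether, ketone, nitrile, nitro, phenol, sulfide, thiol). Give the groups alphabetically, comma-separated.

aldehyde, alkyl halide, amide, ester, thiol

Taking each segment in turn:
  HSCH2: –SH on an sp³ carbon → thiol.
  CH(CH2I): pendant –CH2X: halogen on sp³ carbon → alkyl halide.
  CH(CHO): pendant –CHO: carbonyl C bonded to C and H → aldehyde.
  CH(OCOCH3): pendant –OC(=O)CH3: an acyloxy group → ester.
  CH(OCOCH3): pendant –OC(=O)CH3: an acyloxy group → ester.
  CONHCH3: –C(=O)NHCH3: carbonyl C bonded to C and to N → amide (the N is not an amine).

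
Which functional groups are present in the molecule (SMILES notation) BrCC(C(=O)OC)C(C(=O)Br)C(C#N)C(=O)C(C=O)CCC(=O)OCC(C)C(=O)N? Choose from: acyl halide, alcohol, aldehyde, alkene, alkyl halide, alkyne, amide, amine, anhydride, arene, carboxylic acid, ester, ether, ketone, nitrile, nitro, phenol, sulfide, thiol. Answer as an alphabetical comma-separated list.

halogen on an sp³ carbon → alkyl halide.
pendant –COOCH3: carbonyl C bonded to C and –OCH3 → ester.
pendant –C(=O)X: carbonyl C bonded to C and halogen → acyl halide.
pendant –C≡N: nitrile.
–C(=O)– with carbon on both sides → ketone.
pendant –CHO: carbonyl C bonded to C and H → aldehyde.
–C(=O)–O–C with C on the carbonyl side → ester.
–C(=O)NH2: carbonyl C bonded to C and to N → amide (the N is not a separate amine).

acyl halide, aldehyde, alkyl halide, amide, ester, ketone, nitrile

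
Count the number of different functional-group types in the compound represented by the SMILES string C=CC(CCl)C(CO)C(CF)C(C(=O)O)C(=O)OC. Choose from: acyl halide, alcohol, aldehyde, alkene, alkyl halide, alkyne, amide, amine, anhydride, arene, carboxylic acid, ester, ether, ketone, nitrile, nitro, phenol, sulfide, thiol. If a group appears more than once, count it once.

5

C=C double bond → alkene.
pendant –CH2X: halogen on sp³ carbon → alkyl halide.
pendant –CH2OH on an sp³ backbone C → alcohol.
pendant –CH2X: halogen on sp³ carbon → alkyl halide.
pendant –COOH: carbonyl C bonded to C and –OH → carboxylic acid.
–C(=O)OCH3: carbonyl C bonded to C and to –OCH3 → ester (not ketone + ether).
Distinct types present: alcohol, alkene, alkyl halide, carboxylic acid, ester.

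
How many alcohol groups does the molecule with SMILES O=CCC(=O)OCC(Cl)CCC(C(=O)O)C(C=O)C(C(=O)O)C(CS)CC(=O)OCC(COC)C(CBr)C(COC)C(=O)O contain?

0

Reading the structure from left to right:
  OHC: terminal –CHO: carbonyl C bonded to H and C → aldehyde.
  CH2COOCH2: –C(=O)–O–C with C on the carbonyl side → ester.
  CH(Cl): halogen on an sp³ carbon → alkyl halide.
  CH(COOH): pendant –COOH: carbonyl C bonded to C and –OH → carboxylic acid.
  CH(CHO): pendant –CHO: carbonyl C bonded to C and H → aldehyde.
  CH(COOH): pendant –COOH: carbonyl C bonded to C and –OH → carboxylic acid.
  CH(CH2SH): pendant –CH2SH → thiol.
  CH2COOCH2: –C(=O)–O–C with C on the carbonyl side → ester.
  CH(CH2OCH3): pendant –CH2OCH3: C–O–C linkage → ether.
  CH(CH2Br): pendant –CH2X: halogen on sp³ carbon → alkyl halide.
  CH(CH2OCH3): pendant –CH2OCH3: C–O–C linkage → ether.
  COOH: –COOH: carbonyl C bonded to –OH and C → carboxylic acid (the –OH is not a separate alcohol).
No segment is a alcohol: OHC is aldehyde, not alcohol; CH(COOH) is carboxylic acid, not alcohol; CH(CHO) is aldehyde, not alcohol. → 0.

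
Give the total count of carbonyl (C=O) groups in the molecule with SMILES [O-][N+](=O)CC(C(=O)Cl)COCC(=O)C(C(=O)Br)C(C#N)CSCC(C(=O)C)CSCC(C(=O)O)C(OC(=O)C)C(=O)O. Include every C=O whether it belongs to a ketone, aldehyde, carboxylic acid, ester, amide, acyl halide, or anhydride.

7

CH(COCl): acyl halide, 1 C=O (running total 1).
CO: ketone, 1 C=O (running total 2).
CH(COBr): acyl halide, 1 C=O (running total 3).
CH(COCH3): ketone, 1 C=O (running total 4).
CH(COOH): carboxylic acid, 1 C=O (running total 5).
CH(OCOCH3): ester, 1 C=O (running total 6).
COOH: carboxylic acid, 1 C=O (running total 7).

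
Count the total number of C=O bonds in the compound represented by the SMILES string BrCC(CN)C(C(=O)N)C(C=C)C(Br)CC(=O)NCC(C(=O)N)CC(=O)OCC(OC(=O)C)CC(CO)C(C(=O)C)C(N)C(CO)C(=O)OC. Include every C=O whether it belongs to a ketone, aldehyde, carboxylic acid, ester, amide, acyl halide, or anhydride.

7

CH(CONH2): amide, 1 C=O (running total 1).
CH2CONHCH2: amide, 1 C=O (running total 2).
CH(CONH2): amide, 1 C=O (running total 3).
CH2COOCH2: ester, 1 C=O (running total 4).
CH(OCOCH3): ester, 1 C=O (running total 5).
CH(COCH3): ketone, 1 C=O (running total 6).
COOCH3: ester, 1 C=O (running total 7).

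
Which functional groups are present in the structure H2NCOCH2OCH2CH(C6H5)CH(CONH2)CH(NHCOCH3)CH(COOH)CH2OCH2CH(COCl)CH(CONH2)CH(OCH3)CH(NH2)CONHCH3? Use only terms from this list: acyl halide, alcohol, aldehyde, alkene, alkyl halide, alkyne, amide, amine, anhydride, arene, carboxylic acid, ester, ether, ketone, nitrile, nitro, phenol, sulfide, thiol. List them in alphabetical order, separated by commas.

acyl halide, amide, amine, arene, carboxylic acid, ether

Working along the chain:
  H2NCO: –C(=O)NH2: carbonyl C bonded to C and to N → amide (the N is not a separate amine).
  CH2OCH2: C–O–C with sp³ carbons on both sides and no adjacent C=O → ether.
  CH(C6H5): pendant –C6H5: benzene ring → arene.
  CH(CONH2): pendant –CONH2: carbonyl C bonded to C and N → amide.
  CH(NHCOCH3): pendant –NHC(=O)CH3: N bonded to a carbonyl → amide (not amine).
  CH(COOH): pendant –COOH: carbonyl C bonded to C and –OH → carboxylic acid.
  CH2OCH2: C–O–C with sp³ carbons on both sides and no adjacent C=O → ether.
  CH(COCl): pendant –C(=O)X: carbonyl C bonded to C and halogen → acyl halide.
  CH(CONH2): pendant –CONH2: carbonyl C bonded to C and N → amide.
  CH(OCH3): pendant –OCH3: C–O–C with sp³ C, no adjacent C=O → ether.
  CH(NH2): –NH2 on an sp³ carbon with no adjacent C=O → amine.
  CONHCH3: –C(=O)NHCH3: carbonyl C bonded to C and to N → amide (the N is not an amine).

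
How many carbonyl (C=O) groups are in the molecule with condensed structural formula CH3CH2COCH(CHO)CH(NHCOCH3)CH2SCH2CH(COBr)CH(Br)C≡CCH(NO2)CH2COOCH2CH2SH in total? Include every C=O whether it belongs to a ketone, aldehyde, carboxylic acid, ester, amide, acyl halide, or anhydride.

5

CO: ketone, 1 C=O (running total 1).
CH(CHO): aldehyde, 1 C=O (running total 2).
CH(NHCOCH3): amide, 1 C=O (running total 3).
CH(COBr): acyl halide, 1 C=O (running total 4).
CH2COOCH2: ester, 1 C=O (running total 5).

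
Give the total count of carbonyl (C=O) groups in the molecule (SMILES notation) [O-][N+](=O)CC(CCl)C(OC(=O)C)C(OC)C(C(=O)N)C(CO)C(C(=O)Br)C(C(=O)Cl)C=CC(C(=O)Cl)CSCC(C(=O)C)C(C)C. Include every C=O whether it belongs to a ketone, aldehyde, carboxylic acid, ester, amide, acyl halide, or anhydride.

CH(OCOCH3): ester, 1 C=O (running total 1).
CH(CONH2): amide, 1 C=O (running total 2).
CH(COBr): acyl halide, 1 C=O (running total 3).
CH(COCl): acyl halide, 1 C=O (running total 4).
CH(COCl): acyl halide, 1 C=O (running total 5).
CH(COCH3): ketone, 1 C=O (running total 6).

6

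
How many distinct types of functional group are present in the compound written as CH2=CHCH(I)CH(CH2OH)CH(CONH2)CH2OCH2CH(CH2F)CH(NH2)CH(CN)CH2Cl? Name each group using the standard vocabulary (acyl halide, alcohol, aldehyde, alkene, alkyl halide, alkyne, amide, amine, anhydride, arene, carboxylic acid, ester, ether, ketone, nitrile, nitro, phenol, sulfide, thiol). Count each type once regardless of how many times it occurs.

Reading the structure from left to right:
  CH2=CH: C=C double bond → alkene.
  CH(I): halogen on an sp³ carbon → alkyl halide.
  CH(CH2OH): pendant –CH2OH on an sp³ backbone C → alcohol.
  CH(CONH2): pendant –CONH2: carbonyl C bonded to C and N → amide.
  CH2OCH2: C–O–C with sp³ carbons on both sides and no adjacent C=O → ether.
  CH(CH2F): pendant –CH2X: halogen on sp³ carbon → alkyl halide.
  CH(NH2): –NH2 on an sp³ carbon with no adjacent C=O → amine.
  CH(CN): pendant –C≡N: nitrile.
  CH2Cl: halogen on an sp³ carbon → alkyl halide.
Distinct types present: alcohol, alkene, alkyl halide, amide, amine, ether, nitrile.

7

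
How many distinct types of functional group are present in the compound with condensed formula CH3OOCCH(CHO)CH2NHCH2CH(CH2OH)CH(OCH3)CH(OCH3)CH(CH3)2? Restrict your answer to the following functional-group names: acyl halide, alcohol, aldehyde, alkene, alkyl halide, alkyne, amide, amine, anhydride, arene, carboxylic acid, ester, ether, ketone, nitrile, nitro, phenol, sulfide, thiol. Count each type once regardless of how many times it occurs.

Working along the chain:
  CH3OOC: CH3O–C(=O)–: carbonyl C bonded to C and to –OCH3 → ester (not ketone + ether).
  CH(CHO): pendant –CHO: carbonyl C bonded to C and H → aldehyde.
  CH2NHCH2: C–N–C with sp³ carbons and no adjacent C=O → amine (secondary).
  CH(CH2OH): pendant –CH2OH on an sp³ backbone C → alcohol.
  CH(OCH3): pendant –OCH3: C–O–C with sp³ C, no adjacent C=O → ether.
  CH(OCH3): pendant –OCH3: C–O–C with sp³ C, no adjacent C=O → ether.
Distinct types present: alcohol, aldehyde, amine, ester, ether.

5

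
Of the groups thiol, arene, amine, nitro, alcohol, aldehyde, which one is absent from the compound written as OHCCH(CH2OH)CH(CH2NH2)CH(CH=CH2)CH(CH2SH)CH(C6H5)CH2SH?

nitro

aldehyde: present (OHC — terminal –CHO: carbonyl C bonded to H and C → aldehyde).
arene: present (CH(C6H5) — pendant –C6H5: benzene ring → arene).
alcohol: present (CH(CH2OH) — pendant –CH2OH on an sp³ backbone C → alcohol).
amine: present (CH(CH2NH2) — pendant –CH2NH2: N on sp³ C, no adjacent C=O → amine).
thiol: present (CH(CH2SH) — pendant –CH2SH → thiol).
nitro: no segment matches this pattern.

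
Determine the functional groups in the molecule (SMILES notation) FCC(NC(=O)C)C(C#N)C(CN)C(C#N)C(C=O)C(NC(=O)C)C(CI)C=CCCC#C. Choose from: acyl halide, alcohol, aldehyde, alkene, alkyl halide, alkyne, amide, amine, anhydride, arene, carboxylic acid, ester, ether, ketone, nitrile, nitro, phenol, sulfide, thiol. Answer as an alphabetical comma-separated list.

Working along the chain:
  FCH2: halogen on an sp³ carbon → alkyl halide.
  CH(NHCOCH3): pendant –NHC(=O)CH3: N bonded to a carbonyl → amide (not amine).
  CH(CN): pendant –C≡N: nitrile.
  CH(CH2NH2): pendant –CH2NH2: N on sp³ C, no adjacent C=O → amine.
  CH(CN): pendant –C≡N: nitrile.
  CH(CHO): pendant –CHO: carbonyl C bonded to C and H → aldehyde.
  CH(NHCOCH3): pendant –NHC(=O)CH3: N bonded to a carbonyl → amide (not amine).
  CH(CH2I): pendant –CH2X: halogen on sp³ carbon → alkyl halide.
  CH=CH: C=C double bond → alkene.
  C≡CH: C≡C triple bond → alkyne.

aldehyde, alkene, alkyl halide, alkyne, amide, amine, nitrile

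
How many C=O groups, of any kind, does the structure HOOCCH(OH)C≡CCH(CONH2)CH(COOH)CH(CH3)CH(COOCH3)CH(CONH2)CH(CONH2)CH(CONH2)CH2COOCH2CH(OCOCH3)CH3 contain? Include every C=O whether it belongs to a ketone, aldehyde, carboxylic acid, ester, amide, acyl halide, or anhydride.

9

HOOC: carboxylic acid, 1 C=O (running total 1).
CH(CONH2): amide, 1 C=O (running total 2).
CH(COOH): carboxylic acid, 1 C=O (running total 3).
CH(COOCH3): ester, 1 C=O (running total 4).
CH(CONH2): amide, 1 C=O (running total 5).
CH(CONH2): amide, 1 C=O (running total 6).
CH(CONH2): amide, 1 C=O (running total 7).
CH2COOCH2: ester, 1 C=O (running total 8).
CH(OCOCH3): ester, 1 C=O (running total 9).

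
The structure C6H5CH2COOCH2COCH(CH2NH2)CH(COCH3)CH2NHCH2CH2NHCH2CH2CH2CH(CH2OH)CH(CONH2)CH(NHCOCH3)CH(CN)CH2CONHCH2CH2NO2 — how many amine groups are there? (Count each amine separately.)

3

Reading the structure from left to right:
  C6H5: C6H5– phenyl ring → arene.
  CH2COOCH2: –C(=O)–O–C with C on the carbonyl side → ester.
  CO: –C(=O)– with carbon on both sides → ketone.
  CH(CH2NH2): pendant –CH2NH2: N on sp³ C, no adjacent C=O → amine.
  CH(COCH3): pendant –COCH3: carbonyl C bonded to two carbons → ketone.
  CH2NHCH2: C–N–C with sp³ carbons and no adjacent C=O → amine (secondary).
  CH2NHCH2: C–N–C with sp³ carbons and no adjacent C=O → amine (secondary).
  CH(CH2OH): pendant –CH2OH on an sp³ backbone C → alcohol.
  CH(CONH2): pendant –CONH2: carbonyl C bonded to C and N → amide.
  CH(NHCOCH3): pendant –NHC(=O)CH3: N bonded to a carbonyl → amide (not amine).
  CH(CN): pendant –C≡N: nitrile.
  CH2CONHCH2: –C(=O)–N– linkage → amide (the N is not an amine).
  CH2NO2: –NO2 on carbon → nitro group.
Amine appears at: CH(CH2NH2), CH2NHCH2, CH2NHCH2 → 3.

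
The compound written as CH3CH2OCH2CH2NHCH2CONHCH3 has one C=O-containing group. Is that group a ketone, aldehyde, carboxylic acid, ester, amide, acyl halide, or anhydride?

The carbonyl is in the CONHCH3 segment: –C(=O)NHCH3: carbonyl C bonded to C and to N → amide (the N is not an amine).

amide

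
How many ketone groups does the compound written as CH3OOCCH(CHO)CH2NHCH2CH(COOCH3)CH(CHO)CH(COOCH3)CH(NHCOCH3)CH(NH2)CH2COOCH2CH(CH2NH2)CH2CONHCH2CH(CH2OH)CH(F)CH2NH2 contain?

0

Working along the chain:
  CH3OOC: CH3O–C(=O)–: carbonyl C bonded to C and to –OCH3 → ester (not ketone + ether).
  CH(CHO): pendant –CHO: carbonyl C bonded to C and H → aldehyde.
  CH2NHCH2: C–N–C with sp³ carbons and no adjacent C=O → amine (secondary).
  CH(COOCH3): pendant –COOCH3: carbonyl C bonded to C and –OCH3 → ester.
  CH(CHO): pendant –CHO: carbonyl C bonded to C and H → aldehyde.
  CH(COOCH3): pendant –COOCH3: carbonyl C bonded to C and –OCH3 → ester.
  CH(NHCOCH3): pendant –NHC(=O)CH3: N bonded to a carbonyl → amide (not amine).
  CH(NH2): –NH2 on an sp³ carbon with no adjacent C=O → amine.
  CH2COOCH2: –C(=O)–O–C with C on the carbonyl side → ester.
  CH(CH2NH2): pendant –CH2NH2: N on sp³ C, no adjacent C=O → amine.
  CH2CONHCH2: –C(=O)–N– linkage → amide (the N is not an amine).
  CH(CH2OH): pendant –CH2OH on an sp³ backbone C → alcohol.
  CH(F): halogen on an sp³ carbon → alkyl halide.
  CH2NH2: –NH2 on an sp³ carbon with no adjacent C=O → amine.
No segment is a ketone: CH3OOC is ester, not ketone; CH(CHO) is aldehyde, not ketone; CH(COOCH3) is ester, not ketone. → 0.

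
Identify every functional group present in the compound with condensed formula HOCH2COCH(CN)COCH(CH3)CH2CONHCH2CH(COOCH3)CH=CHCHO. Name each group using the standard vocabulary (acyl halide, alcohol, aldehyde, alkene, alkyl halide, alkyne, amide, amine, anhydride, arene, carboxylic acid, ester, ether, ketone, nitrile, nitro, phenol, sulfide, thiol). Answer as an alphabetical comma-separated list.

Reading the structure from left to right:
  HOCH2: HO– on an sp³ carbon → alcohol.
  CO: –C(=O)– with carbon on both sides → ketone.
  CH(CN): pendant –C≡N: nitrile.
  CO: –C(=O)– with carbon on both sides → ketone.
  CH2CONHCH2: –C(=O)–N– linkage → amide (the N is not an amine).
  CH(COOCH3): pendant –COOCH3: carbonyl C bonded to C and –OCH3 → ester.
  CH=CH: C=C double bond → alkene.
  CHO: terminal –CHO: carbonyl C bonded to H and C → aldehyde.

alcohol, aldehyde, alkene, amide, ester, ketone, nitrile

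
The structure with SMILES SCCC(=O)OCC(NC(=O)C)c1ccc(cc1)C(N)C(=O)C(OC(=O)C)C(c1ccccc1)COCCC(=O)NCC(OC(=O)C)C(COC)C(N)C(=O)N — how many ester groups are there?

3

–SH on an sp³ carbon → thiol.
–C(=O)–O–C with C on the carbonyl side → ester.
pendant –NHC(=O)CH3: N bonded to a carbonyl → amide (not amine).
para-disubstituted benzene ring → arene.
–NH2 on an sp³ carbon with no adjacent C=O → amine.
–C(=O)– with carbon on both sides → ketone.
pendant –OC(=O)CH3: an acyloxy group → ester.
pendant –C6H5: benzene ring → arene.
C–O–C with sp³ carbons on both sides and no adjacent C=O → ether.
–C(=O)–N– linkage → amide (the N is not an amine).
pendant –OC(=O)CH3: an acyloxy group → ester.
pendant –CH2OCH3: C–O–C linkage → ether.
–NH2 on an sp³ carbon with no adjacent C=O → amine.
–C(=O)NH2: carbonyl C bonded to C and to N → amide (the N is not a separate amine).
Ester appears at: CH2COOCH2, CH(OCOCH3), CH(OCOCH3) → 3.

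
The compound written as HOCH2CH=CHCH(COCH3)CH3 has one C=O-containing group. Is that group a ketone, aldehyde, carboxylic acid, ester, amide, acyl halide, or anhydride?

The carbonyl is in the CH(COCH3) segment: pendant –COCH3: carbonyl C bonded to two carbons → ketone.

ketone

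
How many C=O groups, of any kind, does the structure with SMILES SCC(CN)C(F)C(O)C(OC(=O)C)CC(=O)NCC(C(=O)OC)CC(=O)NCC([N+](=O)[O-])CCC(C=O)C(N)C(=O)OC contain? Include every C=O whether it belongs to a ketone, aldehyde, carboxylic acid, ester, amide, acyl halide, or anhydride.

CH(OCOCH3): ester, 1 C=O (running total 1).
CH2CONHCH2: amide, 1 C=O (running total 2).
CH(COOCH3): ester, 1 C=O (running total 3).
CH2CONHCH2: amide, 1 C=O (running total 4).
CH(CHO): aldehyde, 1 C=O (running total 5).
COOCH3: ester, 1 C=O (running total 6).

6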